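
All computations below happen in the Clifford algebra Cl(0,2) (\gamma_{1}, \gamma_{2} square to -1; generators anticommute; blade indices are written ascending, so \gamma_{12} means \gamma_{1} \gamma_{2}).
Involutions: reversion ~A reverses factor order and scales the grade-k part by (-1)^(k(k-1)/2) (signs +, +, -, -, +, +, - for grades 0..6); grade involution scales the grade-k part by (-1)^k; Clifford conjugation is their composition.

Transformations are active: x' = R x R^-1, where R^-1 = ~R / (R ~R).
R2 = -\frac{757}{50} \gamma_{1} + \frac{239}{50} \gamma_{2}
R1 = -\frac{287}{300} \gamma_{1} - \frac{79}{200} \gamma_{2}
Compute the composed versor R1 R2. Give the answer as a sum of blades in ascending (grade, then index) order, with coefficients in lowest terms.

Distribute over the terms of R1 (each basis-blade product reordered to ascending indices, repeated generators contracted through their squares):
(-\frac{287}{300} \gamma_{1}) R2 = -\frac{217259}{15000} - \frac{68593}{15000} \gamma_{12}
(-\frac{79}{200} \gamma_{2}) R2 = \frac{18881}{10000} - \frac{59803}{10000} \gamma_{12}
Summing the partial products and collecting blades:
Answer: -\frac{3023}{240} - \frac{63319}{6000} \gamma_{12}


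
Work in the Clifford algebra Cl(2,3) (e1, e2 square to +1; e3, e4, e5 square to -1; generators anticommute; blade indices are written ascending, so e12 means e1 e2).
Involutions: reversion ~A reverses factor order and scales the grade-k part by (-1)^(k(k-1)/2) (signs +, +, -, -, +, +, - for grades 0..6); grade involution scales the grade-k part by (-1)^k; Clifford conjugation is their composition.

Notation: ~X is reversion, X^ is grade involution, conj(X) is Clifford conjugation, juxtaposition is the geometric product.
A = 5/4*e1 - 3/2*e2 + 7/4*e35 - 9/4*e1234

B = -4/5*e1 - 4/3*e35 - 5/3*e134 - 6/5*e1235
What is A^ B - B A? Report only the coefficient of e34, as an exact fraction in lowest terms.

first term: 10/3 + 15/4*e2 + 33/10*e12 + 25/12*e34 - 27/10*e45 + 31/15*e135 + 35/12*e145 - 9/5*e234 - 1/2*e235 + 5/2*e1234 + 3*e1245
second term: 4/3 - 15/4*e2 + 33/10*e12 - 25/12*e34 + 27/10*e45 - 19/15*e135 - 35/12*e145 + 9/5*e234 + 7/2*e235 + 5/2*e1234 - 3*e1245
Answer: 25/6


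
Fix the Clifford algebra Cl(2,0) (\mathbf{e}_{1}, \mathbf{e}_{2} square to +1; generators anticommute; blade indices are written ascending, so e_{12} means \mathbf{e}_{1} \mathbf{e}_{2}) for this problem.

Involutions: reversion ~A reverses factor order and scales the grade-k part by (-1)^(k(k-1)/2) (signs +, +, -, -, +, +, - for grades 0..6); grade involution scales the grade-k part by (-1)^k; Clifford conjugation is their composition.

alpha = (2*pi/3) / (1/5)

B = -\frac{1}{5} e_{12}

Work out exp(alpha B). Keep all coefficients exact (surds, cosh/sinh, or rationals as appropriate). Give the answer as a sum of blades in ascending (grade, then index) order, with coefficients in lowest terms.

B^2 = (-\frac{1}{5})^2*(e_{12})^2 = \frac{1}{25}*(-1) = -\frac{1}{25} (a basis 2-blade squares to minus the product of its generators' squares).
B^2 = -\frac{1}{25} — the negative square puts this in the circular regime; l = \frac{1}{5}, alpha*l = \frac{2 \pi}{3}, so exp(alpha B) = cos(\frac{2 \pi}{3}) + (sin(\frac{2 \pi}{3})/(\frac{1}{5}))*B = - \frac{1}{2} + (\frac{5 \sqrt{3}}{2})*B.
Answer: - \frac{1}{2} - \frac{\sqrt{3}}{2} e_{12}


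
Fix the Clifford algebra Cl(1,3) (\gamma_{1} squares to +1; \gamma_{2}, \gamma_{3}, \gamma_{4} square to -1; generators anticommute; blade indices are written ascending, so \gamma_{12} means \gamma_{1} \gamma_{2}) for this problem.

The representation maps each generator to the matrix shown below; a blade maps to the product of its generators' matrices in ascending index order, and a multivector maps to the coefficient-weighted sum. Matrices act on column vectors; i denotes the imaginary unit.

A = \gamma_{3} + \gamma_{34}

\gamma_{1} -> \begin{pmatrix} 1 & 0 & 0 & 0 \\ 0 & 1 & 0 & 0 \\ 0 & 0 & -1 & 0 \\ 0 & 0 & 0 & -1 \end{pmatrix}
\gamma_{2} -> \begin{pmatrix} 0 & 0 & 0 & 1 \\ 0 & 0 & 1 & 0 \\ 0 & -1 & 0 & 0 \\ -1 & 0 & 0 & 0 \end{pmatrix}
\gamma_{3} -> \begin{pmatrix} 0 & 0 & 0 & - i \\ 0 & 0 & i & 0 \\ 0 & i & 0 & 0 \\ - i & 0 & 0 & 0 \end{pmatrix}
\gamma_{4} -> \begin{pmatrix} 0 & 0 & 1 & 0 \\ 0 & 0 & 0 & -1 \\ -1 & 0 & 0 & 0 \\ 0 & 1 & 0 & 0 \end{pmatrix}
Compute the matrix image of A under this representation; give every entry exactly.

Bivector images (products of the table entries): rho(\gamma_{34}) = rho(\gamma_{3})rho(\gamma_{4}) = \begin{pmatrix} 0 & - i & 0 & 0 \\ - i & 0 & 0 & 0 \\ 0 & 0 & 0 & - i \\ 0 & 0 & - i & 0 \end{pmatrix}.
M = (1)*rho(\gamma_{3}) + (1)*rho(\gamma_{34}), summed entrywise:
Answer: \begin{pmatrix} 0 & - i & 0 & - i \\ - i & 0 & i & 0 \\ 0 & i & 0 & - i \\ - i & 0 & - i & 0 \end{pmatrix}


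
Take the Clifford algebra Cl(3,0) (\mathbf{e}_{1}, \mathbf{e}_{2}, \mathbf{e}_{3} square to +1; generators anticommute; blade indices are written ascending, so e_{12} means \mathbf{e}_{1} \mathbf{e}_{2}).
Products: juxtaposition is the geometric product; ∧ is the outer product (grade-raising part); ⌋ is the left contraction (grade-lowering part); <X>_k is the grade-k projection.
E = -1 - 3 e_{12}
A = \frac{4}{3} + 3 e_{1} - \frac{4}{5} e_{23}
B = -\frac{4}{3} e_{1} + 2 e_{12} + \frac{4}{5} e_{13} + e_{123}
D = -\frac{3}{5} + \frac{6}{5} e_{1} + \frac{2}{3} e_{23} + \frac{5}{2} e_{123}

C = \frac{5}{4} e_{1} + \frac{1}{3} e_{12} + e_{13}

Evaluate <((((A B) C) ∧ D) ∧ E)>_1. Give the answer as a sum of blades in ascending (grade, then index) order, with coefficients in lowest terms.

step 1: -4 - \frac{44}{45} e_{1} + 6 e_{2} + \frac{12}{5} e_{3} + \frac{152}{75} e_{12} + \frac{8}{3} e_{13} + 3 e_{23} + \frac{12}{5} e_{123}
step 2: -\frac{1027}{225} - \frac{47}{5} e_{1} - \frac{62}{135} e_{2} - \frac{46}{9} e_{3} - \frac{35}{6} e_{12} - 8 e_{13} + \frac{419}{225} e_{23} - \frac{29}{20} e_{123}
step 3: \frac{1027}{375} + \frac{61}{375} e_{1} + \frac{62}{225} e_{2} + \frac{46}{15} e_{3} + \frac{1823}{450} e_{12} + \frac{164}{15} e_{13} - \frac{14041}{3375} e_{23} - \frac{65579}{4500} e_{123}
step 4: -\frac{1027}{375} - \frac{61}{375} e_{1} - \frac{62}{225} e_{2} - \frac{46}{15} e_{3} - \frac{27601}{2250} e_{12} - \frac{164}{15} e_{13} + \frac{14041}{3375} e_{23} + \frac{24179}{4500} e_{123}
step 5: -\frac{61}{375} e_{1} - \frac{62}{225} e_{2} - \frac{46}{15} e_{3}
Answer: -\frac{61}{375} e_{1} - \frac{62}{225} e_{2} - \frac{46}{15} e_{3}


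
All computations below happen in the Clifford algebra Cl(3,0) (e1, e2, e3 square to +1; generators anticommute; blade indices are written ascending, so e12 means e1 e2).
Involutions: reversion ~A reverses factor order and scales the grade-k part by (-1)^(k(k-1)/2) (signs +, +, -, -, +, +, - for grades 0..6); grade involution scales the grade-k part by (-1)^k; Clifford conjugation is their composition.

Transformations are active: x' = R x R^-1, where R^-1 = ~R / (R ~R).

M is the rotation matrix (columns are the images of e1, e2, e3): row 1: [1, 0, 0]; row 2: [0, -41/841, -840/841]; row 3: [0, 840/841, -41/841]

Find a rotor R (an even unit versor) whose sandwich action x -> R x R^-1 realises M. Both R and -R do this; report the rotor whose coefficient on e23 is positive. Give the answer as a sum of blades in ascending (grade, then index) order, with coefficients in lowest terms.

Method: write R = a + b12*e12 + b13*e13 + b23*e23 with a^2 + b12^2 + b13^2 + b23^2 = 1 (so R^-1 = ~R). Expanding the columns R e_j ~R gives tr M = 4a^2 - 1 and, from the antisymmetric part, M21 - M12 = -4a*b12, M13 - M31 = 4a*b13, M32 - M23 = -4a*b23.
Here tr M = 759/841, so a^2 = (1 + tr M)/4 = 400/841 and a = ±20/29. Taking a = 20/29: M21 - M12 = 0, M13 - M31 = 0, M32 - M23 = 1680/841, giving b12 = 0, b13 = 0, b23 = -21/29, i.e. R = 20/29 - 21/29*e23.
Its e23 coefficient is negative, so report the other preimage -R.
Answer: -20/29 + 21/29*e23. Key observation: the double cover Spin(3) -> SO(3) sends R and -R to the same matrix (trace 759/841 here), so the stated sign of the e23 coefficient is what selects one sheet.


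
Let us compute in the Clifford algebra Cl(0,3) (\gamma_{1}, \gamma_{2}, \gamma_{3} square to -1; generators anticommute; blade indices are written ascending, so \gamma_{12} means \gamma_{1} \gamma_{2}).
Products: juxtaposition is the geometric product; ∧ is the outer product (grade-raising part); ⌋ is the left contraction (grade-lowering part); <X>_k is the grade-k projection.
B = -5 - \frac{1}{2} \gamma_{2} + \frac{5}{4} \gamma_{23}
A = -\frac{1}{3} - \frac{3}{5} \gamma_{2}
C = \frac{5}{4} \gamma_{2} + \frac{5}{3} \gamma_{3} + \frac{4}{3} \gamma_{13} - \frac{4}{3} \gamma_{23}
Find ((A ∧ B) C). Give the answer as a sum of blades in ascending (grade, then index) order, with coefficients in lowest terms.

step 1: \frac{5}{3} + \frac{19}{6} \gamma_{2} - \frac{5}{12} \gamma_{23}
step 2: -\frac{325}{72} + \frac{25}{9} \gamma_{2} + \frac{311}{48} \gamma_{3} + \frac{5}{9} \gamma_{12} + \frac{20}{9} \gamma_{13} + \frac{55}{18} \gamma_{23} - \frac{38}{9} \gamma_{123}
Answer: -\frac{325}{72} + \frac{25}{9} \gamma_{2} + \frac{311}{48} \gamma_{3} + \frac{5}{9} \gamma_{12} + \frac{20}{9} \gamma_{13} + \frac{55}{18} \gamma_{23} - \frac{38}{9} \gamma_{123}


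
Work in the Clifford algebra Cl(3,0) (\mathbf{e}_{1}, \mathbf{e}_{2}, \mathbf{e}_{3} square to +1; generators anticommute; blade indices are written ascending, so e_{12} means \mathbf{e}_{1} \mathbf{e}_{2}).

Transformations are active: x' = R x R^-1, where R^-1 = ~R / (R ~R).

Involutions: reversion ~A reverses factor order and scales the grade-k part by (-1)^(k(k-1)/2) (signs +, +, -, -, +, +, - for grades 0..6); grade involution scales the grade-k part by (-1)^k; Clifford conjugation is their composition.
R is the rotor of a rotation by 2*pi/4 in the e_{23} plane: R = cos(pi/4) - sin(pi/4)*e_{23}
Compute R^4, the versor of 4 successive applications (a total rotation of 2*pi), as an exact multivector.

Rotor phase runs at HALF the rotation angle; powers of one rotor simply add phase, so after 4 steps in e_{23} the phase is 4*pi/4 = \pi and R^4 = cos(\pi) - sin(\pi)*e_{23}.
cos(\pi) = -1 and sin(\pi) = 0, so R^4 = -1. The total rotation 2*pi is 1 full turn, so every vector returns to itself, yet the rotor is -1, on the OTHER sheet of the double cover (an odd number of 2*pi turns).
Answer: -1


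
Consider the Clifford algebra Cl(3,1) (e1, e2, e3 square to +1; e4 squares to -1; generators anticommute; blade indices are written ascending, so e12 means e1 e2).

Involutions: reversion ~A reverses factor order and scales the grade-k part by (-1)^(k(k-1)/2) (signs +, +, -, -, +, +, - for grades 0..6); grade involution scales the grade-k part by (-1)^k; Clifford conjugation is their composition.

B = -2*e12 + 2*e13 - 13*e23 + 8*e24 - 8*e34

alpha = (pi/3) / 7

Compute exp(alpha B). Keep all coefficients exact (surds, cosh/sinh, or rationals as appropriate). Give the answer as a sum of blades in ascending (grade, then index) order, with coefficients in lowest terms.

B^2 term by term: the squares give (-2)^2*(e12)^2 + (2)^2*(e13)^2 + (-13)^2*(e23)^2 + (8)^2*(e24)^2 + (-8)^2*(e34)^2 = 4*(-1) + 4*(-1) + 169*(-1) + 64*(+1) + 64*(+1) = -49 (each basis 2-blade squares to minus the product of its generators' squares); cross terms between blades sharing an index anticommute and cancel; the commuting (index-disjoint) pairs give grade-4 terms 2*c*c'*(blade product), which cancel blade by blade — e1234: 32 - 32 = 0 — confirming B is simple. So B^2 = -49.
B^2 = -49 — the series telescopes trigonometrically here: l = 7, alpha*l = pi/3, so exp(alpha B) = cos(pi/3) + (sin(pi/3)/7)*B = 1/2 + (sqrt(3)/14)*B.
Answer: 1/2 - sqrt(3)/7*e12 + sqrt(3)/7*e13 - 13*sqrt(3)/14*e23 + 4*sqrt(3)/7*e24 - 4*sqrt(3)/7*e34


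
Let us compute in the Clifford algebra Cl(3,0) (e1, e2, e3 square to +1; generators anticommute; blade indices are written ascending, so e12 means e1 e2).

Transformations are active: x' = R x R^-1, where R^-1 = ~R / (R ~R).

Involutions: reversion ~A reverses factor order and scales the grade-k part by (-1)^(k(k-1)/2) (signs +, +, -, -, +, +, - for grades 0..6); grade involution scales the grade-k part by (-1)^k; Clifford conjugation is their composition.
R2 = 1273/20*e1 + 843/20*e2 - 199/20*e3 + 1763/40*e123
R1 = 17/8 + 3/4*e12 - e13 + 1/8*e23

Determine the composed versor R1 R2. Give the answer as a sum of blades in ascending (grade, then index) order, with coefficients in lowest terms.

Distribute over the terms of R1 (each basis-blade product reordered to ascending indices, repeated generators contracted through their squares):
(17/8) R2 = 21641/160*e1 + 14331/160*e2 - 3383/160*e3 + 29971/320*e123
(3/4*e12) R2 = 2529/80*e1 - 3819/80*e2 - 5289/160*e3 - 597/80*e123
(-e13) R2 = 199/20*e1 - 1763/40*e2 + 1273/20*e3 + 843/20*e123
(1/8*e23) R2 = -1763/320*e1 - 199/160*e2 - 843/160*e3 + 1273/160*e123
Summing the partial products and collecting blades:
Answer: 54819/320*e1 - 279/80*e2 + 669/160*e3 + 43617/320*e123


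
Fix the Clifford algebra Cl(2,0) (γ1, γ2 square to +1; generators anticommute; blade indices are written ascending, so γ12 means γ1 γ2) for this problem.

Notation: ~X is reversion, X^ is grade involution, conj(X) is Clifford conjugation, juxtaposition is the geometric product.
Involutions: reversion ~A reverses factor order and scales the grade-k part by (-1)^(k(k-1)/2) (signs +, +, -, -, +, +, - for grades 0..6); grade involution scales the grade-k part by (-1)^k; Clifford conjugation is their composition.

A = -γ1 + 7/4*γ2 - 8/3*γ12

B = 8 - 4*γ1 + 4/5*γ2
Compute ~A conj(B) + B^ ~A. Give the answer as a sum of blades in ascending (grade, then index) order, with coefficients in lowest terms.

first term: -27/5 - 152/15*γ1 + 10/3*γ2 + 227/15*γ12
second term: -27/5 - 88/15*γ1 + 74/3*γ2 + 413/15*γ12
Answer: -54/5 - 16*γ1 + 28*γ2 + 128/3*γ12


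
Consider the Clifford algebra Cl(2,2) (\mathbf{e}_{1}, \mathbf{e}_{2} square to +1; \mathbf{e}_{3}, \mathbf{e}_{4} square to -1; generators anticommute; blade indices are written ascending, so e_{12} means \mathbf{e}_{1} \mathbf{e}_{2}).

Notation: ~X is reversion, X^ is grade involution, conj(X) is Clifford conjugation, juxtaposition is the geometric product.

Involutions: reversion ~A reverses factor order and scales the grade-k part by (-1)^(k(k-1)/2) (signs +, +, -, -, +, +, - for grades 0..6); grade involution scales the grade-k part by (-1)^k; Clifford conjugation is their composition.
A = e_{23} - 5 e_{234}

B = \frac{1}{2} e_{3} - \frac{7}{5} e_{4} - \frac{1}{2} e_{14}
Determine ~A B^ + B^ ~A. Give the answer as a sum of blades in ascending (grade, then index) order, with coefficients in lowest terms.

first term: -\frac{1}{2} e_{2} - 7 e_{23} - \frac{5}{2} e_{24} - \frac{5}{2} e_{123} - \frac{7}{5} e_{234} + \frac{1}{2} e_{1234}
second term: \frac{1}{2} e_{2} - 7 e_{23} - \frac{5}{2} e_{24} + \frac{5}{2} e_{123} - \frac{7}{5} e_{234} + \frac{1}{2} e_{1234}
Answer: -14 e_{23} - 5 e_{24} - \frac{14}{5} e_{234} + e_{1234}


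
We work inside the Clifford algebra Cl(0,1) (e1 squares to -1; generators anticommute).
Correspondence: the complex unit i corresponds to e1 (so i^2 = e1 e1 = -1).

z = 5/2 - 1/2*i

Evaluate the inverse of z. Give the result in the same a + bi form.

In blades: z = 5/2 - 1/2*e1.
With qbar = 5/2 + 1/2*e1 (scalar fixed, mapped units negated), z qbar = 13/2 (the sum of squared coefficients), so z^-1 = qbar / (13/2) = 5/13 + 1/13*e1; translating back:
Answer: 5/13 + 1/13*i


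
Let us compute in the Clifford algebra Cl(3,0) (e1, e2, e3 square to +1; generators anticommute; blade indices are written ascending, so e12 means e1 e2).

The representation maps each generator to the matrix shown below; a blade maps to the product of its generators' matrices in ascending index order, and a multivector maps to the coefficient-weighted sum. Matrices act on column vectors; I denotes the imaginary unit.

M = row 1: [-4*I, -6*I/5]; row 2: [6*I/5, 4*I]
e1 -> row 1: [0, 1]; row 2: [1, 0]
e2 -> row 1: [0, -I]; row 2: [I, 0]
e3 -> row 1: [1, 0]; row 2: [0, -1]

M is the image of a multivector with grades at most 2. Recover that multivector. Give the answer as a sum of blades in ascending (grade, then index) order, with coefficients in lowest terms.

Method: 1, rho(e1), rho(e2), rho(e3) form a trace-orthogonal basis of the 2x2 complex matrices (tr(X Y) = 2 if X = Y, else 0), so M = m0*1 + m1*rho(e1) + m2*rho(e2) + m3*rho(e3) with m0 = tr(M)/2 = 0, m1 = tr(M rho(e1))/2 = 0, m2 = tr(M rho(e2))/2 = 6/5, m3 = tr(M rho(e3))/2 = -4*I.
Multiplying table entries, the bivector images are rho(e12) = I*rho(e3), rho(e13) = -I*rho(e2), rho(e23) = I*rho(e1); with real blade coefficients the real parts of m0..m3 are the coefficients of 1, e1, e2, e3 and the imaginary parts give the bivectors (e23: Im m1, e13: -Im m2, e12: Im m3).
Answer: 6/5*e2 - 4*e12


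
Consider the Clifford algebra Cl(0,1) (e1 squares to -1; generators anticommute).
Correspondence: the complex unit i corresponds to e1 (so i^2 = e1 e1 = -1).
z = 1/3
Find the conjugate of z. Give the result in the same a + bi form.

In blades: z = 1/3.
Conjugation here is Clifford conjugation: the scalar is fixed and the grade-1 and grade-2 blades all flip sign, giving 1/3; translating back:
Answer: 1/3


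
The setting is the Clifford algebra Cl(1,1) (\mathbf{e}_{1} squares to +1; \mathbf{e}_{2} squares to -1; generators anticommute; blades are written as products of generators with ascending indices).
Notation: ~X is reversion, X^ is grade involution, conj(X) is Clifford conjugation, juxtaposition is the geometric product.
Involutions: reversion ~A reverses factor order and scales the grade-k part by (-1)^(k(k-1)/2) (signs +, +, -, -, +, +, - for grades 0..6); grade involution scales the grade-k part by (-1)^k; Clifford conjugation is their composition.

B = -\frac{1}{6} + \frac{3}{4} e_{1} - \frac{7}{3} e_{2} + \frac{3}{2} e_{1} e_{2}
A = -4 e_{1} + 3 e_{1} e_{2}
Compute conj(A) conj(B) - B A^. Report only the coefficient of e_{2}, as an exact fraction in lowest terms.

first term: \frac{3}{2} + \frac{19}{3} e_{1} - \frac{33}{4} e_{2} + \frac{59}{6} e_{1} e_{2}
second term: \frac{15}{2} - \frac{23}{3} e_{1} - \frac{15}{4} e_{2} + \frac{53}{6} e_{1} e_{2}
Answer: -\frac{9}{2}


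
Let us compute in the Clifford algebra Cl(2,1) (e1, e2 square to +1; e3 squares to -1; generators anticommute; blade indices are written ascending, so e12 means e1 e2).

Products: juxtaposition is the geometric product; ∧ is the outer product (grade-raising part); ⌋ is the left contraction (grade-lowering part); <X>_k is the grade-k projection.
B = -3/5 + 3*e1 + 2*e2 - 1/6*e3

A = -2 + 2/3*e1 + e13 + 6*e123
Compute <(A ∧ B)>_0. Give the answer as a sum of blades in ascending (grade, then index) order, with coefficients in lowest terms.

step 1: 6/5 - 32/5*e1 - 4*e2 + 1/3*e3 + 4/3*e12 - 32/45*e13 - 28/5*e123
step 2: 6/5
Answer: 6/5


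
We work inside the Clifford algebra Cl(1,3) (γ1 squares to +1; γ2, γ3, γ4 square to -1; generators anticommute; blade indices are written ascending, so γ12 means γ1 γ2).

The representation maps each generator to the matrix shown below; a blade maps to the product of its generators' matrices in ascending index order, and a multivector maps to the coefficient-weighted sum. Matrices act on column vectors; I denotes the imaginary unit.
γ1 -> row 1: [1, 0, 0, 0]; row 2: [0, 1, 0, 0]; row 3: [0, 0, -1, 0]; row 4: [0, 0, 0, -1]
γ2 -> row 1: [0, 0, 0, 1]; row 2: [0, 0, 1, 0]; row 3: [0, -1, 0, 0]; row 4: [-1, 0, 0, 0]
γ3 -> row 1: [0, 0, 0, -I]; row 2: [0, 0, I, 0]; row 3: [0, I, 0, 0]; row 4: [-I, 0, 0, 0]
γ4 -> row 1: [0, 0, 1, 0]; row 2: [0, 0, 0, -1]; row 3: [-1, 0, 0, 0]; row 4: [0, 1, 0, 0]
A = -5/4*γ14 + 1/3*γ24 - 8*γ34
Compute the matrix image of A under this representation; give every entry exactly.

Bivector images (products of the table entries): rho(γ14) = rho(γ1)rho(γ4) = row 1: [0, 0, 1, 0]; row 2: [0, 0, 0, -1]; row 3: [1, 0, 0, 0]; row 4: [0, -1, 0, 0]; rho(γ24) = rho(γ2)rho(γ4) = row 1: [0, 1, 0, 0]; row 2: [-1, 0, 0, 0]; row 3: [0, 0, 0, 1]; row 4: [0, 0, -1, 0]; rho(γ34) = rho(γ3)rho(γ4) = row 1: [0, -I, 0, 0]; row 2: [-I, 0, 0, 0]; row 3: [0, 0, 0, -I]; row 4: [0, 0, -I, 0].
M = (-5/4)*rho(γ14) + (1/3)*rho(γ24) + (-8)*rho(γ34), summed entrywise:
Answer: row 1: [0, 1/3 + 8*I, -5/4, 0]; row 2: [-1/3 + 8*I, 0, 0, 5/4]; row 3: [-5/4, 0, 0, 1/3 + 8*I]; row 4: [0, 5/4, -1/3 + 8*I, 0]


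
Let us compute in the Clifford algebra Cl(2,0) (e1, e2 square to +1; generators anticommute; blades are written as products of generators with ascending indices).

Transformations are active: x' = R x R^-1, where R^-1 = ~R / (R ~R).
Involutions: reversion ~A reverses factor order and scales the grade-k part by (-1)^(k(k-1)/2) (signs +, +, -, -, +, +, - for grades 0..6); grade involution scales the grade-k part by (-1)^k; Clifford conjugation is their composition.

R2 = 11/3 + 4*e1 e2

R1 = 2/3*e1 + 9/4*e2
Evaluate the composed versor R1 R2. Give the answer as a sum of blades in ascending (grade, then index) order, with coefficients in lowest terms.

Distribute over the terms of R1 (each basis-blade product reordered to ascending indices, repeated generators contracted through their squares):
(2/3*e1) R2 = 22/9*e1 + 8/3*e2
(9/4*e2) R2 = -9*e1 + 33/4*e2
Summing the partial products and collecting blades:
Answer: -59/9*e1 + 131/12*e2


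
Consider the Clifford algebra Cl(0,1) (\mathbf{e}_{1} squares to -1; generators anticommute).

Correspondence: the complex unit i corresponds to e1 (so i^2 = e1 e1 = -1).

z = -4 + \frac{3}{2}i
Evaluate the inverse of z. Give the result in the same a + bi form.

In blades: z = -4 + \frac{3}{2} e_{1}.
With qbar = -4 - \frac{3}{2} e_{1} (scalar fixed, mapped units negated), z qbar = \frac{73}{4} (the sum of squared coefficients), so z^-1 = qbar / (\frac{73}{4}) = -\frac{16}{73} - \frac{6}{73} e_{1}; translating back:
Answer: -\frac{16}{73} - \frac{6}{73}i


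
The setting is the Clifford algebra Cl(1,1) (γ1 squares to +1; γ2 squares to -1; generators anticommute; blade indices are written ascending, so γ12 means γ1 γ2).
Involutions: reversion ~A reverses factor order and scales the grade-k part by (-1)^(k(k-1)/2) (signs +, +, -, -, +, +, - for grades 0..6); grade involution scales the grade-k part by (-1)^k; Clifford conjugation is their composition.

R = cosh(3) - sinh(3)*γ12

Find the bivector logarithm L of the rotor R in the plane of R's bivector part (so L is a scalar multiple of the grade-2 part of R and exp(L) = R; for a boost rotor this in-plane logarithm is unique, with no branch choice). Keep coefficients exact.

The scalar part of R is cosh(3), which determines |rapidity| via cosh; the sign lives in the bivector part, and pairing them (bivector part over sinh of the rapidity = the plane) gives the unique in-plane L = rapidity * plane.
Concretely: cosh(rapidity) = cosh(3) gives rapidity = ±3, and since rapidity/sinh(rapidity) is even the sign is immaterial: L = (rapidity/sinh(rapidity)) * <R>_2 = (3/sinh(3)) * <R>_2.
Answer: -3*γ12


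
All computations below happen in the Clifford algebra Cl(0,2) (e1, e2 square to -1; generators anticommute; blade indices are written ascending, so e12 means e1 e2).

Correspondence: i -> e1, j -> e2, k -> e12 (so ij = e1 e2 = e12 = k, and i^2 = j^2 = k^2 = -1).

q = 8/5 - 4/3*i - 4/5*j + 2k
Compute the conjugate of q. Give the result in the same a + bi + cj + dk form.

In blades: q = 8/5 - 4/3*e1 - 4/5*e2 + 2*e12.
Conjugation here is Clifford conjugation: the scalar is fixed and the grade-1 and grade-2 blades all flip sign, giving 8/5 + 4/3*e1 + 4/5*e2 - 2*e12; translating back:
Answer: 8/5 + 4/3*i + 4/5*j - 2k


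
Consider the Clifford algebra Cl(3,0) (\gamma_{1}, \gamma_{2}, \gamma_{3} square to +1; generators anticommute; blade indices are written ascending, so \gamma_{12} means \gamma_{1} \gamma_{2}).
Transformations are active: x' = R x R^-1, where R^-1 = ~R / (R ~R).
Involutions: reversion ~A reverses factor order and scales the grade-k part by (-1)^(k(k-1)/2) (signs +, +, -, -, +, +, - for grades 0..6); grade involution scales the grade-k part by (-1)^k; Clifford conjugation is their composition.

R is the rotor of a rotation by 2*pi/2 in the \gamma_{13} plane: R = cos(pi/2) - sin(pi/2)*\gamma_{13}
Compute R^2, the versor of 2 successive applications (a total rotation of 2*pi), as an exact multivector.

Half-angle bookkeeping: 2 applications in \gamma_{13} add up to rotor phase 2*pi/2 = \pi, so R^2 = cos(\pi) - sin(\pi)*\gamma_{13}.
cos(\pi) = -1 and sin(\pi) = 0, so R^2 = -1. The total rotation 2*pi is 1 full turn, so every vector returns to itself, yet the rotor is -1, on the OTHER sheet of the double cover (an odd number of 2*pi turns).
Answer: -1


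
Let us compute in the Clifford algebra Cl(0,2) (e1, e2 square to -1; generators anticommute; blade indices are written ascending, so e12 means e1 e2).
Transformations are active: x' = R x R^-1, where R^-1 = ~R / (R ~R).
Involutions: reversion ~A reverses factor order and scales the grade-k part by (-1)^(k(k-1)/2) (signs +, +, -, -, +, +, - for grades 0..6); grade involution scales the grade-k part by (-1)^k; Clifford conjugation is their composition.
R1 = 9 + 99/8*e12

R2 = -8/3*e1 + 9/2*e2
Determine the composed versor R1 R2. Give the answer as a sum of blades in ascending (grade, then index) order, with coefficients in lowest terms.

Distribute over the terms of R1 (each basis-blade product reordered to ascending indices, repeated generators contracted through their squares):
(9) R2 = -24*e1 + 81/2*e2
(99/8*e12) R2 = -891/16*e1 - 33*e2
Summing the partial products and collecting blades:
Answer: -1275/16*e1 + 15/2*e2


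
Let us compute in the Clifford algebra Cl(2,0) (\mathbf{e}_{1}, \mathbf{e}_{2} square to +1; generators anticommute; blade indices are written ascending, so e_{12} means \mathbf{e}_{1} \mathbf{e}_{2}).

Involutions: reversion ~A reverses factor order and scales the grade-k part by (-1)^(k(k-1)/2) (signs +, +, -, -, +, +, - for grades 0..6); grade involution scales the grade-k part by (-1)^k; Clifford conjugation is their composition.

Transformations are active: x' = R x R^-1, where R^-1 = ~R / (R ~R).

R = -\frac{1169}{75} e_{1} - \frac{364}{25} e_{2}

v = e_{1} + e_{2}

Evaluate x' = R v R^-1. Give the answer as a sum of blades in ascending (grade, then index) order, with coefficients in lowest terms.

~R = -\frac{1169}{75} e_{1} - \frac{364}{25} e_{2}, and R ~R = \frac{102361}{225}, so R^-1 = ~R / (\frac{102361}{225}).
R v = -\frac{2261}{75} - \frac{77}{75} e_{12}
Answer: \frac{55657}{52225} e_{1} + \frac{48551}{52225} e_{2}


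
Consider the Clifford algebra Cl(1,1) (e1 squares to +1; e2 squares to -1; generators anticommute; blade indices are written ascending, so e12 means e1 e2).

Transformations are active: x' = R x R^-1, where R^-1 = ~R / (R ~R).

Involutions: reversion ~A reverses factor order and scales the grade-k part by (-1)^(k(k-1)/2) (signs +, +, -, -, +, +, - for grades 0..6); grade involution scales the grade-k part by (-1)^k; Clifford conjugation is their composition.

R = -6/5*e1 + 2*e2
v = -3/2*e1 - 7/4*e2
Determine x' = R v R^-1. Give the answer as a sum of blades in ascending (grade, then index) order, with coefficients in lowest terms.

~R = -6/5*e1 + 2*e2, and R ~R = -64/25, so R^-1 = ~R / (-64/25).
R v = 53/10 + 51/10*e12
Answer: 207/32*e1 - 209/32*e2


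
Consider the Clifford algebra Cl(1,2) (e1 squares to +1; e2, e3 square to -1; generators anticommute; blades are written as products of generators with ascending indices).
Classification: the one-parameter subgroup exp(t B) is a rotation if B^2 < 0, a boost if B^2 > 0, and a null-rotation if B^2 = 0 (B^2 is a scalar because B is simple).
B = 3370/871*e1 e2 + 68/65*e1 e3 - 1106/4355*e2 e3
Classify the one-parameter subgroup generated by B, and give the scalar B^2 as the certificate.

B^2 term by term: the squares give (3370/871)^2*(e1 e2)^2 + (68/65)^2*(e1 e3)^2 + (-1106/4355)^2*(e2 e3)^2 = 11356900/758641*(+1) + 4624/4225*(+1) + 1223236/18966025*(-1) = 16 (each basis 2-blade squares to minus the product of its generators' squares); cross terms between blades sharing an index anticommute and cancel. So B^2 = 16.
Answer: boost, certificate B^2 = 16. The scalar 16 is the complete invariant here: its sign names the subgroup type.


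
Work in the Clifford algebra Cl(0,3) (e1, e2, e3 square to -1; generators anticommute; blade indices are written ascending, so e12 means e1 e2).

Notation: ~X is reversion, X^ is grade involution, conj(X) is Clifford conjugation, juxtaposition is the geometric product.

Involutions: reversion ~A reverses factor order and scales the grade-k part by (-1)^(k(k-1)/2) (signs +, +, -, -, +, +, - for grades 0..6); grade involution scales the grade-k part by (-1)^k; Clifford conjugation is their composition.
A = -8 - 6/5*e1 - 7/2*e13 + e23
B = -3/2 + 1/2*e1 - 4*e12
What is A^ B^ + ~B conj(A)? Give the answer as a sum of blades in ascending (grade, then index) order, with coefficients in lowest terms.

first term: 63/5 + 11/5*e1 + 24/5*e2 + 7/4*e3 + 32*e12 + 5/4*e13 - 31/2*e23 - 1/2*e123
second term: 57/5 - 29/5*e1 + 24/5*e2 - 7/4*e3 - 32*e12 - 5/4*e13 + 31/2*e23 - 1/2*e123
Answer: 24 - 18/5*e1 + 48/5*e2 - e123


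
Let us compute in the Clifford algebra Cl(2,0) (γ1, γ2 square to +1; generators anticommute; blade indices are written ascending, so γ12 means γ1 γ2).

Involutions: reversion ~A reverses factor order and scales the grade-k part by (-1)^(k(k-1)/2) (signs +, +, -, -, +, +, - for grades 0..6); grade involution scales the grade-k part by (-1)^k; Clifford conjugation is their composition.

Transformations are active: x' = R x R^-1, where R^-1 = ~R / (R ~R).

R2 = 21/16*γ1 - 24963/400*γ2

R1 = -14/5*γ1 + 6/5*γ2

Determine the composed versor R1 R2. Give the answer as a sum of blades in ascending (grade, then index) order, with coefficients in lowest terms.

Distribute over the terms of R1 (each basis-blade product reordered to ascending indices, repeated generators contracted through their squares):
(-14/5*γ1) R2 = -147/40 + 174741/1000*γ12
(6/5*γ2) R2 = -74889/1000 - 63/40*γ12
Summing the partial products and collecting blades:
Answer: -19641/250 + 86583/500*γ12


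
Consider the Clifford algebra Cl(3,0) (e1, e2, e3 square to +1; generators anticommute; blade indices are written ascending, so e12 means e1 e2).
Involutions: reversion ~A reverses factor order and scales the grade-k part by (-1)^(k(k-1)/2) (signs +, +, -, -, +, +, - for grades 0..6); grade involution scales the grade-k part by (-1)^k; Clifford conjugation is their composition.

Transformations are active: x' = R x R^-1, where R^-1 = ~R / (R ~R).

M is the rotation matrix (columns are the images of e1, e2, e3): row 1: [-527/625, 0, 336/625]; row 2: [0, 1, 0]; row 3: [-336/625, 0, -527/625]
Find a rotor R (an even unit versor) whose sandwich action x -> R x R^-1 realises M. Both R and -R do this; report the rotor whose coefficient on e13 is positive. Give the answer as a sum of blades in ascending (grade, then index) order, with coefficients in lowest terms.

Method: write R = a + b12*e12 + b13*e13 + b23*e23 with a^2 + b12^2 + b13^2 + b23^2 = 1 (so R^-1 = ~R). Expanding the columns R e_j ~R gives tr M = 4a^2 - 1 and, from the antisymmetric part, M21 - M12 = -4a*b12, M13 - M31 = 4a*b13, M32 - M23 = -4a*b23.
Here tr M = -429/625, so a^2 = (1 + tr M)/4 = 49/625 and a = ±7/25. Taking a = 7/25: M21 - M12 = 0, M13 - M31 = 672/625, M32 - M23 = 0, giving b12 = 0, b13 = 24/25, b23 = 0, i.e. R = 7/25 + 24/25*e13.
Its e13 coefficient is already positive.
Answer: 7/25 + 24/25*e13. Why the constraint matters: R and -R act identically through the sandwich — M has trace -429/625 either way — so only the sign condition on e13 picks one of the two preimages.


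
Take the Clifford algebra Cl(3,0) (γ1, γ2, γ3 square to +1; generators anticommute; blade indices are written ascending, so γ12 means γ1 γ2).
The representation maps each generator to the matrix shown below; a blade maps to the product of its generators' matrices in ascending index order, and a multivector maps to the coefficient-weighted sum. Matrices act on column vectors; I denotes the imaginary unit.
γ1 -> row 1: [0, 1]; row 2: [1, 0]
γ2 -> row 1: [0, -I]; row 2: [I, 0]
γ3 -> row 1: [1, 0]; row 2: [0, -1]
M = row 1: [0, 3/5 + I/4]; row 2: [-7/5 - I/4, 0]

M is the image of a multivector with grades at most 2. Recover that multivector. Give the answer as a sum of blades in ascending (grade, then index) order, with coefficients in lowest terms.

Method: 1, rho(γ1), rho(γ2), rho(γ3) form a trace-orthogonal basis of the 2x2 complex matrices (tr(X Y) = 2 if X = Y, else 0), so M = m0*1 + m1*rho(γ1) + m2*rho(γ2) + m3*rho(γ3) with m0 = tr(M)/2 = 0, m1 = tr(M rho(γ1))/2 = -2/5, m2 = tr(M rho(γ2))/2 = -1/4 + I, m3 = tr(M rho(γ3))/2 = 0.
Multiplying table entries, the bivector images are rho(γ12) = I*rho(γ3), rho(γ13) = -I*rho(γ2), rho(γ23) = I*rho(γ1); with real blade coefficients the real parts of m0..m3 are the coefficients of 1, γ1, γ2, γ3 and the imaginary parts give the bivectors (γ23: Im m1, γ13: -Im m2, γ12: Im m3).
Answer: -2/5*γ1 - 1/4*γ2 - γ13


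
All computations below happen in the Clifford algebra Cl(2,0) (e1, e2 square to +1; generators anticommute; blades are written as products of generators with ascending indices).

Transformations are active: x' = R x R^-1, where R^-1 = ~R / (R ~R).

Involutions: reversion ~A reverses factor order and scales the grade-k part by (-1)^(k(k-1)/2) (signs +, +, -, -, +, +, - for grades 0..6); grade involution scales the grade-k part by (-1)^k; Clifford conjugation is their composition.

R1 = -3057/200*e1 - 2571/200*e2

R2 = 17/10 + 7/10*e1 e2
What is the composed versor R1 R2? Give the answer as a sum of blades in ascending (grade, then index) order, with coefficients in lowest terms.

Distribute over the terms of R1 (each basis-blade product reordered to ascending indices, repeated generators contracted through their squares):
(-3057/200*e1) R2 = -51969/2000*e1 - 21399/2000*e2
(-2571/200*e2) R2 = 17997/2000*e1 - 43707/2000*e2
Summing the partial products and collecting blades:
Answer: -8493/500*e1 - 32553/1000*e2


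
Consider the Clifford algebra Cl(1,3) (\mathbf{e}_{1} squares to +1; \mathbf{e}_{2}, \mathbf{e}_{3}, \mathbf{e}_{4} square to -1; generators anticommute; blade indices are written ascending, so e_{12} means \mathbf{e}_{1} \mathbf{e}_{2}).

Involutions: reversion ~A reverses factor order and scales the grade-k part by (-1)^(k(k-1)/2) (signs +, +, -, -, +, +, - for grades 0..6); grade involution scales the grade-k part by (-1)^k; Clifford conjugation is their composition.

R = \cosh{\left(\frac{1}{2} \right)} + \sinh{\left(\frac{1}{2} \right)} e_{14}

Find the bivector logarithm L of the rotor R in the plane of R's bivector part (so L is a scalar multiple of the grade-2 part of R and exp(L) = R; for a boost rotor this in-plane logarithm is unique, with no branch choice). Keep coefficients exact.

The scalar part of R is \cosh{\left(\frac{1}{2} \right)}, which fixes the rapidity magnitude through cosh (cosh is even, so it cannot fix the sign — the bivector part carries that); dividing the bivector part by sinh of the rapidity gives the plane, and L = rapidity * plane, where the joint sign ambiguity of (rapidity, plane) cancels in the product.
Concretely: cosh(rapidity) = \cosh{\left(\frac{1}{2} \right)} gives rapidity = ±\frac{1}{2}, and since rapidity/sinh(rapidity) is even the sign is immaterial: L = (rapidity/sinh(rapidity)) * <R>_2 = (\frac{1}{2 \sinh{\left(\frac{1}{2} \right)}}) * <R>_2.
Answer: \frac{1}{2} e_{14}


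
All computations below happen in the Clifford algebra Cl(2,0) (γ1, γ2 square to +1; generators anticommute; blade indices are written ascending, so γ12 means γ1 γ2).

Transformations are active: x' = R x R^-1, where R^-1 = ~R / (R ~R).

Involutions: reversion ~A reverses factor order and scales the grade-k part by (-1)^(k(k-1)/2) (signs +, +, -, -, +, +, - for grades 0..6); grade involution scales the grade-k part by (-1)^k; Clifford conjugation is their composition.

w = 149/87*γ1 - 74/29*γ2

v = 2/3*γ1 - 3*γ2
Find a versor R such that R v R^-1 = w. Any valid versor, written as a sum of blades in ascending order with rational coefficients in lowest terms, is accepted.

Key observation: q(v) = q(w) = 85/9 (sandwiches preserve the norm), so R = v + w = 69/29*γ1 - 161/29*γ2 works whenever it is invertible — the component of v along it is kept and (v - w)/2 reverses, sending v to w.
Answer: 69/29*γ1 - 161/29*γ2


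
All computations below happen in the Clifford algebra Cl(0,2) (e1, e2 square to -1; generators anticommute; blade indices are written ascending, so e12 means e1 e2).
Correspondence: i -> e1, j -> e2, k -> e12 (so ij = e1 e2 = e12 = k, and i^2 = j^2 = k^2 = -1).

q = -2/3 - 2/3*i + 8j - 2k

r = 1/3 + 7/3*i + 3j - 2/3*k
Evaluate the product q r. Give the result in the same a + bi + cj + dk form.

In blades: q = -2/3 - 2/3*e1 + 8*e2 - 2*e12, r = 1/3 + 7/3*e1 + 3*e2 - 2/3*e12.
Distribute q over r term by term (generator squares from the signature, products reordered to ascending indices): (-2/3)*r = -2/9 - 14/9*e1 - 2*e2 + 4/9*e12; (-2/3*e1)*r = 14/9 - 2/9*e1 - 4/9*e2 - 2*e12; (8*e2)*r = -24 - 16/3*e1 + 8/3*e2 - 56/3*e12; (-2*e12)*r = -4/3 + 6*e1 - 14/3*e2 - 2/3*e12.
Sum: -24 - 10/9*e1 - 40/9*e2 - 188/9*e12; translating back through the correspondence:
Answer: -24 - 10/9*i - 40/9*j - 188/9*k


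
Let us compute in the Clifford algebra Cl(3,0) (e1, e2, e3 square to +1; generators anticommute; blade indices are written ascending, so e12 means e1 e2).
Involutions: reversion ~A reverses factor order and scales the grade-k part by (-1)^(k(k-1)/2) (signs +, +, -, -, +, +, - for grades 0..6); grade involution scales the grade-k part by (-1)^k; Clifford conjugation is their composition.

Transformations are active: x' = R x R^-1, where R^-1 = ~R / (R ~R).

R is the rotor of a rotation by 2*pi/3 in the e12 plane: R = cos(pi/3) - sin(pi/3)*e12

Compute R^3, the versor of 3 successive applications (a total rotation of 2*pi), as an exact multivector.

Rotor phase runs at HALF the rotation angle; powers of one rotor simply add phase, so after 3 steps in e12 the phase is 3*pi/3 = pi and R^3 = cos(pi) - sin(pi)*e12.
cos(pi) = -1 and sin(pi) = 0, so R^3 = -1. The total rotation 2*pi is 1 full turn, so every vector returns to itself, yet the rotor is -1, on the OTHER sheet of the double cover (an odd number of 2*pi turns).
Answer: -1


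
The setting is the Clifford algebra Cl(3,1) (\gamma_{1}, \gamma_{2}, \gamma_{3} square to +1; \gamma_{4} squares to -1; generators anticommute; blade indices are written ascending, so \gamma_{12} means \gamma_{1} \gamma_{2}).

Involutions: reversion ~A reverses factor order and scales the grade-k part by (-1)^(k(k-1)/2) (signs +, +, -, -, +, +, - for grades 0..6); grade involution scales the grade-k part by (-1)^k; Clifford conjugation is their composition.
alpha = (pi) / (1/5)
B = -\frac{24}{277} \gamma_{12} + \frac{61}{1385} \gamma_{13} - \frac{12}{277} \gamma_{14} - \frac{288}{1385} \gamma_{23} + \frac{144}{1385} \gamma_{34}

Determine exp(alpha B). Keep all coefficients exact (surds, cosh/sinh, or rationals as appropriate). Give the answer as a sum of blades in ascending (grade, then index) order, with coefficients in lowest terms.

B^2 term by term: the squares give (-\frac{24}{277})^2*(\gamma_{12})^2 + (\frac{61}{1385})^2*(\gamma_{13})^2 + (-\frac{12}{277})^2*(\gamma_{14})^2 + (-\frac{288}{1385})^2*(\gamma_{23})^2 + (\frac{144}{1385})^2*(\gamma_{34})^2 = \frac{576}{76729}*(-1) + \frac{3721}{1918225}*(-1) + \frac{144}{76729}*(+1) + \frac{82944}{1918225}*(-1) + \frac{20736}{1918225}*(+1) = -\frac{1}{25} (each basis 2-blade squares to minus the product of its generators' squares); cross terms between blades sharing an index anticommute and cancel; the commuting (index-disjoint) pairs give grade-4 terms 2*c*c'*(blade product), which cancel blade by blade — \gamma_{1234}: -\frac{6912}{383645} + \frac{6912}{383645} = 0 — confirming B is simple. So B^2 = -\frac{1}{25}.
B^2 = -\frac{1}{25} — B^2 < 0, so the exponential closes trigonometrically: l = \frac{1}{5}, alpha*l = \pi, so exp(alpha B) = cos(\pi) + (sin(\pi)/(\frac{1}{5}))*B = -1 + (0)*B.
Answer: -1
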